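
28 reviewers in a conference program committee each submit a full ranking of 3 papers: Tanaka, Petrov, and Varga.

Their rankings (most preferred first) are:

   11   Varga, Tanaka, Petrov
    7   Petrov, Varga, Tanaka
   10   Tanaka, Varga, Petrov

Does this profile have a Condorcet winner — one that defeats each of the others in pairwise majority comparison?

Yes

Head-to-head results (28 voters total):
Tanaka vs Petrov: Tanaka wins 21–7.
Tanaka vs Varga: Varga wins 18–10.
Petrov vs Varga: Varga wins 21–7.
Varga beats each rival — Tanaka (18–10), Petrov (21–7) — so Varga is the Condorcet winner.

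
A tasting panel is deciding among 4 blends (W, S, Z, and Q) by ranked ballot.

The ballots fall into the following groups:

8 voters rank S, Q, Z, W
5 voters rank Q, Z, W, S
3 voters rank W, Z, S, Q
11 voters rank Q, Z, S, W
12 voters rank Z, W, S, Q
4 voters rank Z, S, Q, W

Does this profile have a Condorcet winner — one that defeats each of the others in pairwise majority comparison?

No

Head-to-head results (43 voters total):
W vs S: S wins 23–20.
W vs Z: Z wins 40–3.
W vs Q: Q wins 28–15.
S vs Z: Z wins 35–8.
S vs Q: S wins 27–16.
Z vs Q: Q wins 24–19.
No candidate beats all others: S beats Q beats Z beats S, a majority cycle.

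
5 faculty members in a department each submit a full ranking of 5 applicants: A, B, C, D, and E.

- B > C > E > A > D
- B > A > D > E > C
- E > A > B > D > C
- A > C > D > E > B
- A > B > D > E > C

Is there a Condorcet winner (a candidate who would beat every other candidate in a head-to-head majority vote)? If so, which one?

Head-to-head results (5 voters total):
A vs B: A wins 3–2.
A vs C: A wins 4–1.
A vs D: A wins 5–0.
A vs E: A wins 3–2.
B vs C: B wins 4–1.
B vs D: B wins 4–1.
B vs E: B wins 3–2.
C vs D: D wins 3–2.
C vs E: E wins 3–2.
D vs E: D wins 3–2.
A beats each rival — B (3–2), C (4–1), D (5–0), E (3–2) — so A is the Condorcet winner.

A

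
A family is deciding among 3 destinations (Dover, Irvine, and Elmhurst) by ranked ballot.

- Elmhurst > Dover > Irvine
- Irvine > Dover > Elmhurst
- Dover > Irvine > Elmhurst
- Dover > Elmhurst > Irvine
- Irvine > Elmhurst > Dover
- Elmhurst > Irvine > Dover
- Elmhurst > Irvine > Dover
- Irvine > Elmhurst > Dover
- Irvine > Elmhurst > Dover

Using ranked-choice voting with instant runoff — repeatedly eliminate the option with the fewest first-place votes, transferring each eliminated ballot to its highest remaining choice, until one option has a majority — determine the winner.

Round 1: Irvine 4, Elmhurst 3, Dover 2. Dover has the fewest and is eliminated.
Round 2: Irvine 5, Elmhurst 4. Irvine has a majority.

Irvine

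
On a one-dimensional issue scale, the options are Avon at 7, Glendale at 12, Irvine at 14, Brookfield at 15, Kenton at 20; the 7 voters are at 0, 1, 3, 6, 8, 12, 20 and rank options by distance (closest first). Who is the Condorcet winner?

With single-peaked preferences on a line, the Condorcet winner is the candidate closest to the median voter.
The median voter (position 6) is closest to Avon at 7.
Check: Avon vs Glendale — voters closer to Avon: 5 of 7.

Avon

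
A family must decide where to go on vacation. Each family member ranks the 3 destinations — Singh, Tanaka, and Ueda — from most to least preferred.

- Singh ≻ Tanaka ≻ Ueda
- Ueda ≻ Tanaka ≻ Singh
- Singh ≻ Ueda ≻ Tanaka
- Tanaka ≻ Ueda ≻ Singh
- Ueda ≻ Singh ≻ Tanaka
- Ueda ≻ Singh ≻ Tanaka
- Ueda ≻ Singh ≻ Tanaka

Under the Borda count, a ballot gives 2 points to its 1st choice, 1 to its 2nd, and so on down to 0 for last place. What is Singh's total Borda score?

Borda scores:
  Singh: 2 + 0 + 2 + 0 + 1 + 1 + 1 = 7
  Tanaka: 1 + 1 + 0 + 2 + 0 + 0 + 0 = 4
  Ueda: 0 + 2 + 1 + 1 + 2 + 2 + 2 = 10

7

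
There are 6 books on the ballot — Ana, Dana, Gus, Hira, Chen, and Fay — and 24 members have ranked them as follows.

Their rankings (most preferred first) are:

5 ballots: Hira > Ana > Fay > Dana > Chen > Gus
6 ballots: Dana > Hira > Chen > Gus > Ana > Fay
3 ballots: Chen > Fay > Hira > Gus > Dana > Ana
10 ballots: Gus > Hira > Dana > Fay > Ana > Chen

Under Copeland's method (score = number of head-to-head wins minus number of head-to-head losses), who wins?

Pairwise results:
  Ana vs Dana: Dana wins 19–5.
  Ana vs Gus: Gus wins 19–5.
  Ana vs Hira: Hira wins 24–0.
  Ana vs Chen: Ana wins 15–9.
  Ana vs Fay: Fay wins 13–11.
  Dana vs Gus: Gus wins 13–11.
  Dana vs Hira: Hira wins 18–6.
  Dana vs Chen: Dana wins 21–3.
  Dana vs Fay: Dana wins 16–8.
  Gus vs Hira: Hira wins 14–10.
  Gus vs Chen: Chen wins 14–10.
  Gus vs Fay: Gus wins 16–8.
  Hira vs Chen: Hira wins 21–3.
  Hira vs Fay: Hira wins 21–3.
  Chen vs Fay: Fay wins 15–9.
Copeland scores (wins − losses):
  Ana: 1 − 4 = -3
  Dana: 3 − 2 = 1
  Gus: 3 − 2 = 1
  Hira: 5 − 0 = 5
  Chen: 1 − 4 = -3
  Fay: 2 − 3 = -1
Hira has the best Copeland score.

Hira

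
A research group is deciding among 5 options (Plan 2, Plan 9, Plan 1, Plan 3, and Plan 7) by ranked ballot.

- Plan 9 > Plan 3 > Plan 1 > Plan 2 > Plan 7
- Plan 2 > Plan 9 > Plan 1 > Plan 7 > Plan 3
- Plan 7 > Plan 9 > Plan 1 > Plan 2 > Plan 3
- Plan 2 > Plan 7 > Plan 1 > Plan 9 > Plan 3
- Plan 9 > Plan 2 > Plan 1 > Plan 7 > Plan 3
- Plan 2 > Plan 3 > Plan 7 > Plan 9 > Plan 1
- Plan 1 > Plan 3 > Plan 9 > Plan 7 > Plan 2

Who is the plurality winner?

Plan 2

First-place vote totals:
  Plan 2: 3
  Plan 9: 2
  Plan 1: 1
  Plan 3: 0
  Plan 7: 1
Plan 2 has the most first-place votes.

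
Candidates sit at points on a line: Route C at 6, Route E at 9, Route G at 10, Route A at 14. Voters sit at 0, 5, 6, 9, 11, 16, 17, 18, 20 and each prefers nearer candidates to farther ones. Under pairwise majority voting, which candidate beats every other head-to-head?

With single-peaked preferences on a line, the Condorcet winner is the candidate closest to the median voter.
The median voter (position 11) is closest to Route G at 10.
Check: Route G vs Route E — voters closer to Route G: 5 of 9.

Route G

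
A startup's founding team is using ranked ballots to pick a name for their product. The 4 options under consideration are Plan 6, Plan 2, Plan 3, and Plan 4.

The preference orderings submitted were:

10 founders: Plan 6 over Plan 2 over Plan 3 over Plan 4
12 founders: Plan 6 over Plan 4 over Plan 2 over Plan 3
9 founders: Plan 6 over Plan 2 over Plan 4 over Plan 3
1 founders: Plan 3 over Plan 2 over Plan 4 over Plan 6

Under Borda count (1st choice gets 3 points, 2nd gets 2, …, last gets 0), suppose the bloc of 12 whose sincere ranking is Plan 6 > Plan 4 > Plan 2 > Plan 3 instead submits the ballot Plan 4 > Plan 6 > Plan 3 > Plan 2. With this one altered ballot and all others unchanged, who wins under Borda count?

Plan 6

Borda totals with the altered ballot: Plan 6 81, Plan 2 40, Plan 3 25, Plan 4 46.
The winner is unchanged: still Plan 6.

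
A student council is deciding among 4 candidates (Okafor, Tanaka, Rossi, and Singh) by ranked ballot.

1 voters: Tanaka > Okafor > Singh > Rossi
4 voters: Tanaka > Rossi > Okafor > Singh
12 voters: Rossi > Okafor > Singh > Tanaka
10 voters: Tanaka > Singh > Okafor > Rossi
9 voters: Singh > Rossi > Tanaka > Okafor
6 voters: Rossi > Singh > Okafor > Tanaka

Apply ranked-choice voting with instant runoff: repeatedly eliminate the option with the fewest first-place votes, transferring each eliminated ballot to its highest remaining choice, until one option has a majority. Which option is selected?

Rossi

Round 1: Rossi 18, Tanaka 15, Singh 9, Okafor 0. Okafor has the fewest and is eliminated.
Round 2: Rossi 18, Tanaka 15, Singh 9. Singh has the fewest and is eliminated.
Round 3: Rossi 27, Tanaka 15. Rossi has a majority.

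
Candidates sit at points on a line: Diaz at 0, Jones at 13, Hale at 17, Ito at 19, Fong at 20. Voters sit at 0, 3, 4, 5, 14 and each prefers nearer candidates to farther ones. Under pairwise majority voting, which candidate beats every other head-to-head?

Diaz

With single-peaked preferences on a line, the Condorcet winner is the candidate closest to the median voter.
The median voter (position 4) is closest to Diaz at 0.
Check: Diaz vs Hale — voters closer to Diaz: 4 of 5.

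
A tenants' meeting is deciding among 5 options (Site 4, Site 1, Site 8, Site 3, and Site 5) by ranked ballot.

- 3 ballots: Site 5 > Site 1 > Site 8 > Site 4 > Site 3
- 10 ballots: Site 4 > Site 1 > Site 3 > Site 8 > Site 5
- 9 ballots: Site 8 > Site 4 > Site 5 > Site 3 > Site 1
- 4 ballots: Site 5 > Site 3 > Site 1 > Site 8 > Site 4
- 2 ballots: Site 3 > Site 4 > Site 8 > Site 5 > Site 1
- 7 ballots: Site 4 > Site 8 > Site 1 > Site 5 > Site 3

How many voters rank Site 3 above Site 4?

6

Ballots ranking Site 3 above Site 4: 4+2 = 6.
Ballots ranking Site 4 above Site 3: 3+10+9+7 = 29.
So 6 of 35 voters prefer Site 3 to Site 4.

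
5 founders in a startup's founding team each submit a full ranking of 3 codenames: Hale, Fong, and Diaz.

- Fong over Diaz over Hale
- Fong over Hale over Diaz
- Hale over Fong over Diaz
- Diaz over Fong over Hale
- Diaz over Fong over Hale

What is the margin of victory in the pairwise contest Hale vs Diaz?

1

Ballots ranking Hale above Diaz: 2.
Ballots ranking Diaz above Hale: 3.
Diaz wins 3–2, a margin of 1.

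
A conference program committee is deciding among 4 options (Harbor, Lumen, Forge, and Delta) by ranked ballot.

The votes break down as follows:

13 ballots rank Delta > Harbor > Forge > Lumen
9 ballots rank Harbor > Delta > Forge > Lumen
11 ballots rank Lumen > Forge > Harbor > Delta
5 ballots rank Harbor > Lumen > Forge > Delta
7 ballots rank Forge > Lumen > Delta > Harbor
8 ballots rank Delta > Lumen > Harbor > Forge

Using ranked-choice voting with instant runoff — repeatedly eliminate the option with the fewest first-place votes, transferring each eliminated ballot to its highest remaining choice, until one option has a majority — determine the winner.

Round 1: Delta 21, Harbor 14, Lumen 11, Forge 7. Forge has the fewest and is eliminated.
Round 2: Delta 21, Lumen 18, Harbor 14. Harbor has the fewest and is eliminated.
Round 3: Delta 30, Lumen 23. Delta has a majority.

Delta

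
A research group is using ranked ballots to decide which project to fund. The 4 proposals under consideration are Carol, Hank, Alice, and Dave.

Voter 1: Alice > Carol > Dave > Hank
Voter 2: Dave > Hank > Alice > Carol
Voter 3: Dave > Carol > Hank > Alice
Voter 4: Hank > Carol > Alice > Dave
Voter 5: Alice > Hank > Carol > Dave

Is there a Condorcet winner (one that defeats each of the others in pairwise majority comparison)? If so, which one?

Head-to-head results (5 voters total):
Carol vs Hank: Hank wins 3–2.
Carol vs Alice: Alice wins 3–2.
Carol vs Dave: Carol wins 3–2.
Hank vs Alice: Hank wins 3–2.
Hank vs Dave: Dave wins 3–2.
Alice vs Dave: Alice wins 3–2.
No candidate beats all others: Carol beats Dave beats Hank beats Carol, a majority cycle.

None — there is no Condorcet winner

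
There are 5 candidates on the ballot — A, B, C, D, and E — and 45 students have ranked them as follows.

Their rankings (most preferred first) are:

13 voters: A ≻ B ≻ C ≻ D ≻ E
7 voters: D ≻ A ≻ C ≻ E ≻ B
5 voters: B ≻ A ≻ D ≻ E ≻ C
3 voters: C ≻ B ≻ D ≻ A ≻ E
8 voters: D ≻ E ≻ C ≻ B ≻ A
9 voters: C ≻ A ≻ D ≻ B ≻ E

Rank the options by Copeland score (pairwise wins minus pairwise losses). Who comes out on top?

Pairwise results:
  A vs B: A wins 29–16.
  A vs C: A wins 25–20.
  A vs D: A wins 27–18.
  A vs E: A wins 37–8.
  B vs C: C wins 27–18.
  B vs D: D wins 24–21.
  B vs E: B wins 30–15.
  C vs D: C wins 25–20.
  C vs E: C wins 32–13.
  D vs E: D wins 45–0.
Copeland scores (wins − losses):
  A: 4 − 0 = 4
  B: 1 − 3 = -2
  C: 3 − 1 = 2
  D: 2 − 2 = 0
  E: 0 − 4 = -4
A has the best Copeland score.

A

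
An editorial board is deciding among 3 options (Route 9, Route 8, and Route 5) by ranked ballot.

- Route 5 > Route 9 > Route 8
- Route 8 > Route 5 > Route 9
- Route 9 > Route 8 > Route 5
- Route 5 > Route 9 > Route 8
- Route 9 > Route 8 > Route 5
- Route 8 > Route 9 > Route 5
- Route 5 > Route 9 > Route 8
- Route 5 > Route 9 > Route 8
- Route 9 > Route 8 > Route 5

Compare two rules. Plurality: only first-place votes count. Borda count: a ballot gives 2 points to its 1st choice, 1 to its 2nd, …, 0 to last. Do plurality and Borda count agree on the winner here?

No

Plurality first-place counts: Route 9 3, Route 8 2, Route 5 4 → Route 5.
Borda totals: Route 9 11, Route 8 7, Route 5 9 → Route 9.
The two rules disagree: plurality picks Route 5, Borda picks Route 9.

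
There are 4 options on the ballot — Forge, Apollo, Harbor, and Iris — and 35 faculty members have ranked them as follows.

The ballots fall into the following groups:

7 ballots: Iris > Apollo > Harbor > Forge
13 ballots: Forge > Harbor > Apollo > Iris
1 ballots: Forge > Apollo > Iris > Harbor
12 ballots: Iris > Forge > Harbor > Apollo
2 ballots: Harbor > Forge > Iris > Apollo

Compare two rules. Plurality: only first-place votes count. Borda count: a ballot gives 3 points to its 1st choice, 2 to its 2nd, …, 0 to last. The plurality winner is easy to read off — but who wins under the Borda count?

Plurality first-place counts: Forge 14, Apollo 0, Harbor 2, Iris 19 → Iris.
Borda totals: Forge 70, Apollo 29, Harbor 51, Iris 60 → Forge.

Forge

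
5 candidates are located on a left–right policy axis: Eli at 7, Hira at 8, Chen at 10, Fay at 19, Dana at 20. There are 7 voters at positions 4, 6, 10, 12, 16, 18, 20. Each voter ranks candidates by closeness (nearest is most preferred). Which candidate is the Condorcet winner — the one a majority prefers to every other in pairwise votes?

With single-peaked preferences on a line, the Condorcet winner is the candidate closest to the median voter.
The median voter (position 12) is closest to Chen at 10.
Check: Chen vs Hira — voters closer to Chen: 5 of 7.

Chen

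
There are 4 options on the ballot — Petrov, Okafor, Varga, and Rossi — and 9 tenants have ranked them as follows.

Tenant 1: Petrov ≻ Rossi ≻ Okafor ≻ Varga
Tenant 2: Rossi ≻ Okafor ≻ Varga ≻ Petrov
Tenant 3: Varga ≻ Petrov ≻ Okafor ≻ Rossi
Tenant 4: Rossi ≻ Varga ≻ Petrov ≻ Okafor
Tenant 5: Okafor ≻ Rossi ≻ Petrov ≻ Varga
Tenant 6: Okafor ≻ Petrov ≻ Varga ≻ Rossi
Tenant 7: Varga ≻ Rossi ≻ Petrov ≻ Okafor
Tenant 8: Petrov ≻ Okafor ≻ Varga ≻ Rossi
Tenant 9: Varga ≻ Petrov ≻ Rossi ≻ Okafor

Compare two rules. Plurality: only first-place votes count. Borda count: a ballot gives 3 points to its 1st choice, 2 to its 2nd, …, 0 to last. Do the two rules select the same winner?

Plurality first-place counts: Petrov 2, Okafor 2, Varga 3, Rossi 2 → Varga.
Borda totals: Petrov 15, Okafor 12, Varga 14, Rossi 13 → Petrov.
The two rules disagree: plurality picks Varga, Borda picks Petrov.

No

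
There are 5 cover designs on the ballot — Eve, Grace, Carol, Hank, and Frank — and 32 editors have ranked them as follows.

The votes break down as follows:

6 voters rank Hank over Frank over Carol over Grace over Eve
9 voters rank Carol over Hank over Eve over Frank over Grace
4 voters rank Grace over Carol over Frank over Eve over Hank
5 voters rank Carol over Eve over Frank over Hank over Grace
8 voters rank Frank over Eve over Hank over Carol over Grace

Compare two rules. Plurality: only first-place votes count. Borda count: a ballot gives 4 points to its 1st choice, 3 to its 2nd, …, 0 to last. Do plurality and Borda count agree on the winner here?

Yes

Plurality first-place counts: Eve 0, Grace 4, Carol 14, Hank 6, Frank 8 → Carol.
Borda totals: Eve 61, Grace 22, Carol 88, Hank 72, Frank 77 → Carol.
The two rules agree on Carol.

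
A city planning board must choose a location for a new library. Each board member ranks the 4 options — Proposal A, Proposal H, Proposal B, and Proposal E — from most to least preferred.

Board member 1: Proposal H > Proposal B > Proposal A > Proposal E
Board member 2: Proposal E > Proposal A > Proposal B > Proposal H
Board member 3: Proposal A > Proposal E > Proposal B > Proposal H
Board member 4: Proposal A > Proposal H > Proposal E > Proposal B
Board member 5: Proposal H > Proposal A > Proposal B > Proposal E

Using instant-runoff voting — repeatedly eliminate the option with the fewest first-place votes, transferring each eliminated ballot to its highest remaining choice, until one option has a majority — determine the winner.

Proposal A

Round 1: Proposal A 2, Proposal H 2, Proposal E 1, Proposal B 0. Proposal B has the fewest and is eliminated.
Round 2: Proposal A 2, Proposal H 2, Proposal E 1. Proposal E has the fewest and is eliminated.
Round 3: Proposal A 3, Proposal H 2. Proposal A has a majority.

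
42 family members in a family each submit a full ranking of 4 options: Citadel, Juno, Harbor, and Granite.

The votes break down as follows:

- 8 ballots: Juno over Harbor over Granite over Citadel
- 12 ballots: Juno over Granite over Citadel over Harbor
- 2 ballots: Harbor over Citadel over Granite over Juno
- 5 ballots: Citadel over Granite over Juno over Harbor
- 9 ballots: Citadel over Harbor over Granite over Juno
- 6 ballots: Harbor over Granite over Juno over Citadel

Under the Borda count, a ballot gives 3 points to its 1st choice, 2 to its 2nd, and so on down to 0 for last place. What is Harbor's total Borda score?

Borda scores:
  Citadel: 8·0 + 12·1 + 2·2 + 5·3 + 9·3 + 6·0 = 58
  Juno: 8·3 + 12·3 + 2·0 + 5·1 + 9·0 + 6·1 = 71
  Harbor: 8·2 + 12·0 + 2·3 + 5·0 + 9·2 + 6·3 = 58
  Granite: 8·1 + 12·2 + 2·1 + 5·2 + 9·1 + 6·2 = 65

58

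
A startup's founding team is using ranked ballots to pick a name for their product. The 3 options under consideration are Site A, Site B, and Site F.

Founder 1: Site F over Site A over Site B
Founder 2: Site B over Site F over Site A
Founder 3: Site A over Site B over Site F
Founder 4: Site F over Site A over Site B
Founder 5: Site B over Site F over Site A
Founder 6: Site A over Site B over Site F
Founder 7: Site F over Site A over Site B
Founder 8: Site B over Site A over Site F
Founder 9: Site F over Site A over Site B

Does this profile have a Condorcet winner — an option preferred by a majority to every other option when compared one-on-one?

Head-to-head results (9 voters total):
Site A vs Site B: Site A wins 6–3.
Site A vs Site F: Site F wins 6–3.
Site B vs Site F: Site B wins 5–4.
No candidate beats all others: Site A beats Site B beats Site F beats Site A, a majority cycle.

No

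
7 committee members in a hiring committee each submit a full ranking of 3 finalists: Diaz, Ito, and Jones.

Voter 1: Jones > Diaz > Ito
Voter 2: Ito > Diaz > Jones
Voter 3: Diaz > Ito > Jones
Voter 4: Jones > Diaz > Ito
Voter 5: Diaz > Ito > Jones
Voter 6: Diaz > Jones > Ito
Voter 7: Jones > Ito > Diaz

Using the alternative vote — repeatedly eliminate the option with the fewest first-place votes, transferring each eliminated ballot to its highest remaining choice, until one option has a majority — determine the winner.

Round 1: Diaz 3, Jones 3, Ito 1. Ito has the fewest and is eliminated.
Round 2: Diaz 4, Jones 3. Diaz has a majority.

Diaz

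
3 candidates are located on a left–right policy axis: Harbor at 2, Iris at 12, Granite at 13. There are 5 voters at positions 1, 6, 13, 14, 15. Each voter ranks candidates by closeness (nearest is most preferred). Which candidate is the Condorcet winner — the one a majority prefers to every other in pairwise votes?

Granite

With single-peaked preferences on a line, the Condorcet winner is the candidate closest to the median voter.
The median voter (position 13) is closest to Granite at 13.
Check: Granite vs Iris — voters closer to Granite: 3 of 5.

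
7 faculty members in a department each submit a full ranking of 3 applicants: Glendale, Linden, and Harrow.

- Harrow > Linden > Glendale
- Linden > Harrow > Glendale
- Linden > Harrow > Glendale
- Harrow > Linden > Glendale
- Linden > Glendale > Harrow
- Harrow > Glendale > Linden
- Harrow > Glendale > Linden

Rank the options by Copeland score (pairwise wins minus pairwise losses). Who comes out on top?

Harrow

Pairwise results:
  Glendale vs Linden: Linden wins 5–2.
  Glendale vs Harrow: Harrow wins 6–1.
  Linden vs Harrow: Harrow wins 4–3.
Copeland scores (wins − losses):
  Glendale: 0 − 2 = -2
  Linden: 1 − 1 = 0
  Harrow: 2 − 0 = 2
Harrow has the best Copeland score.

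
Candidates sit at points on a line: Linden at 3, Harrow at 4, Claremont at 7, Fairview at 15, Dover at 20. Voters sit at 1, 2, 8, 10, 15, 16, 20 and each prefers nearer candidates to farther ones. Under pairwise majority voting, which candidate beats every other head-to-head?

With single-peaked preferences on a line, the Condorcet winner is the candidate closest to the median voter.
The median voter (position 10) is closest to Claremont at 7.
Check: Claremont vs Dover — voters closer to Claremont: 4 of 7.

Claremont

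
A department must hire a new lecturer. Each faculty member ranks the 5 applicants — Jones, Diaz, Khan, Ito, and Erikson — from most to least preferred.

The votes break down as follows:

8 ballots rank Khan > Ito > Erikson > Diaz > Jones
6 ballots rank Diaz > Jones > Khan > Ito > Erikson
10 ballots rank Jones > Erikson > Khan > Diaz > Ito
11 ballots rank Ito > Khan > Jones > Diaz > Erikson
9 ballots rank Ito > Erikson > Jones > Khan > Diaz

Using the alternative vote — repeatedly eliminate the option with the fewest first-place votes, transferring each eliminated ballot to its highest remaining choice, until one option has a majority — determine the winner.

Ito

Round 1: Ito 20, Jones 10, Khan 8, Diaz 6, Erikson 0. Erikson has the fewest and is eliminated.
Round 2: Ito 20, Jones 10, Khan 8, Diaz 6. Diaz has the fewest and is eliminated.
Round 3: Ito 20, Jones 16, Khan 8. Khan has the fewest and is eliminated.
Round 4: Ito 28, Jones 16. Ito has a majority.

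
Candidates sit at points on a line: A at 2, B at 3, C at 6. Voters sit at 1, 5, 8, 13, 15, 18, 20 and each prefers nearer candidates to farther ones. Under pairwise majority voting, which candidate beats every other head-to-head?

With single-peaked preferences on a line, the Condorcet winner is the candidate closest to the median voter.
The median voter (position 13) is closest to C at 6.
Check: C vs A — voters closer to C: 6 of 7.

C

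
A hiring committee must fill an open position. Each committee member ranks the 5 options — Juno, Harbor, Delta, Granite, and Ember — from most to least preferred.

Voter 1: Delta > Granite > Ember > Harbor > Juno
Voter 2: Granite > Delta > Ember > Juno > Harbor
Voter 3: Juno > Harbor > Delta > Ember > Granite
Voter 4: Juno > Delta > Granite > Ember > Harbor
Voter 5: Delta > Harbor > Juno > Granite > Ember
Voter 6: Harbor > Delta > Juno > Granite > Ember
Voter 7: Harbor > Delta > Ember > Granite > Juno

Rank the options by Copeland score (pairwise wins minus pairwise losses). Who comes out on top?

Pairwise results:
  Juno vs Harbor: Harbor wins 4–3.
  Juno vs Delta: Delta wins 5–2.
  Juno vs Granite: Juno wins 4–3.
  Juno vs Ember: Juno wins 4–3.
  Harbor vs Delta: Delta wins 4–3.
  Harbor vs Granite: Harbor wins 4–3.
  Harbor vs Ember: Harbor wins 4–3.
  Delta vs Granite: Delta wins 6–1.
  Delta vs Ember: Delta wins 7–0.
  Granite vs Ember: Granite wins 5–2.
Copeland scores (wins − losses):
  Juno: 2 − 2 = 0
  Harbor: 3 − 1 = 2
  Delta: 4 − 0 = 4
  Granite: 1 − 3 = -2
  Ember: 0 − 4 = -4
Delta has the best Copeland score.

Delta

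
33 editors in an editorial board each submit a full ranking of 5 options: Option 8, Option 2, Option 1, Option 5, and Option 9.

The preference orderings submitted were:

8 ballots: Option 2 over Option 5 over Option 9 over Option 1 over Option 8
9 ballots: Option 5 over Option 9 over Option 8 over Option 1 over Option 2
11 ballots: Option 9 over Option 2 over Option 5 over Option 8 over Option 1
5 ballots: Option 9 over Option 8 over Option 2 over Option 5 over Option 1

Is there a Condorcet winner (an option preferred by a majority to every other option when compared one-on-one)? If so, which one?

There is no Condorcet winner

Head-to-head results (33 voters total):
Option 8 vs Option 2: Option 2 wins 19–14.
Option 8 vs Option 1: Option 8 wins 25–8.
Option 8 vs Option 5: Option 5 wins 28–5.
Option 8 vs Option 9: Option 9 wins 33–0.
Option 2 vs Option 1: Option 2 wins 24–9.
Option 2 vs Option 5: Option 2 wins 24–9.
Option 2 vs Option 9: Option 9 wins 25–8.
Option 1 vs Option 5: Option 5 wins 33–0.
Option 1 vs Option 9: Option 9 wins 33–0.
Option 5 vs Option 9: Option 5 wins 17–16.
No candidate beats all others: Option 2 beats Option 5 beats Option 9 beats Option 2, a majority cycle.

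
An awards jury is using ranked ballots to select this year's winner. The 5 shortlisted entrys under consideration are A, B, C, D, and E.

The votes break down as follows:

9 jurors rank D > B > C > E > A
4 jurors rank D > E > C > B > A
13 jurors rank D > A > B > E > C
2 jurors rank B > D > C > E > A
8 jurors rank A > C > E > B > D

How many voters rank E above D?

8

Ballots ranking E above D: 8.
Ballots ranking D above E: 9+4+13+2 = 28.
So 8 of 36 voters prefer E to D.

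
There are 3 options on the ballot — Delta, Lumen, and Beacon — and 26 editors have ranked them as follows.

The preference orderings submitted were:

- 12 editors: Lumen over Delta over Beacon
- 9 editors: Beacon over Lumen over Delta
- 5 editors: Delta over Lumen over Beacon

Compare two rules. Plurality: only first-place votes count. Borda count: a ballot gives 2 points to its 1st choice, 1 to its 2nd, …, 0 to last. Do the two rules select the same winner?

Yes

Plurality first-place counts: Delta 5, Lumen 12, Beacon 9 → Lumen.
Borda totals: Delta 22, Lumen 38, Beacon 18 → Lumen.
The two rules agree on Lumen.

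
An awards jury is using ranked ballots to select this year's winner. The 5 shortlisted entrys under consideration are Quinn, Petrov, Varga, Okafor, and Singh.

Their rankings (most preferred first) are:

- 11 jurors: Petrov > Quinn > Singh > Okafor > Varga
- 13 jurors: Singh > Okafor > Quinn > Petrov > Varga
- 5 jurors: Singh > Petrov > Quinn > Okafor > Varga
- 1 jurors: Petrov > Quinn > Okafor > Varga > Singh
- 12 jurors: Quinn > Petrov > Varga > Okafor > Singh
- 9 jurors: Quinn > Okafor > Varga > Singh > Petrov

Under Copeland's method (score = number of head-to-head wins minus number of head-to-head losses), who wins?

Pairwise results:
  Quinn vs Petrov: Quinn wins 34–17.
  Quinn vs Varga: Quinn wins 51–0.
  Quinn vs Okafor: Quinn wins 38–13.
  Quinn vs Singh: Quinn wins 33–18.
  Petrov vs Varga: Petrov wins 42–9.
  Petrov vs Okafor: Petrov wins 29–22.
  Petrov vs Singh: Singh wins 27–24.
  Varga vs Okafor: Okafor wins 39–12.
  Varga vs Singh: Singh wins 29–22.
  Okafor vs Singh: Singh wins 29–22.
Copeland scores (wins − losses):
  Quinn: 4 − 0 = 4
  Petrov: 2 − 2 = 0
  Varga: 0 − 4 = -4
  Okafor: 1 − 3 = -2
  Singh: 3 − 1 = 2
Quinn has the best Copeland score.

Quinn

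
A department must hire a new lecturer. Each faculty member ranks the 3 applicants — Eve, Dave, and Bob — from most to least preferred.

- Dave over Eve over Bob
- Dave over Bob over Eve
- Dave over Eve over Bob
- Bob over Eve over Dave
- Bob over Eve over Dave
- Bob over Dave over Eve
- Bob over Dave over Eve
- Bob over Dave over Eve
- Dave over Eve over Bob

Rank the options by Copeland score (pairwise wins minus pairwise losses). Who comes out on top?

Bob

Pairwise results:
  Eve vs Dave: Dave wins 7–2.
  Eve vs Bob: Bob wins 6–3.
  Dave vs Bob: Bob wins 5–4.
Copeland scores (wins − losses):
  Eve: 0 − 2 = -2
  Dave: 1 − 1 = 0
  Bob: 2 − 0 = 2
Bob has the best Copeland score.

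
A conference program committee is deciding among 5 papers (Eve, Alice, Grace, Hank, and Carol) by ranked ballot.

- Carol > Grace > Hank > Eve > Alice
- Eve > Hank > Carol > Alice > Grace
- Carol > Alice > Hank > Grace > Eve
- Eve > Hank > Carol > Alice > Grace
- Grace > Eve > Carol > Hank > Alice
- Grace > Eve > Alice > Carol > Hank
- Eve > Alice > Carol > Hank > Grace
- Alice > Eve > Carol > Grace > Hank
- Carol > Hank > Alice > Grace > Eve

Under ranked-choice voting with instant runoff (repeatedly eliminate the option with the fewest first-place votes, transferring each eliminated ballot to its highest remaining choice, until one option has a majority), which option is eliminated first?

Hank

Round 1: Eve 3, Carol 3, Grace 2, Alice 1, Hank 0. Hank has the fewest and is eliminated.
Round 2: Eve 3, Carol 3, Grace 2, Alice 1. Alice has the fewest and is eliminated.
Round 3: Eve 4, Carol 3, Grace 2. Grace has the fewest and is eliminated.
Round 4: Eve 6, Carol 3. Eve has a majority.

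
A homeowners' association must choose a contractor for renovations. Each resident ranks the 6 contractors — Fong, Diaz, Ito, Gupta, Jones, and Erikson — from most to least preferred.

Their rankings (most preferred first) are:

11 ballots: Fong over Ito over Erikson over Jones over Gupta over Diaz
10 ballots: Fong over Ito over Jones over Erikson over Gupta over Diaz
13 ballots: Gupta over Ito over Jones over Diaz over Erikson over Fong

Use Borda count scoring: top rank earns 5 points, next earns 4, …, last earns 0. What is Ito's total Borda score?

Borda scores:
  Fong: 11·5 + 10·5 + 13·0 = 105
  Diaz: 11·0 + 10·0 + 13·2 = 26
  Ito: 11·4 + 10·4 + 13·4 = 136
  Gupta: 11·1 + 10·1 + 13·5 = 86
  Jones: 11·2 + 10·3 + 13·3 = 91
  Erikson: 11·3 + 10·2 + 13·1 = 66

136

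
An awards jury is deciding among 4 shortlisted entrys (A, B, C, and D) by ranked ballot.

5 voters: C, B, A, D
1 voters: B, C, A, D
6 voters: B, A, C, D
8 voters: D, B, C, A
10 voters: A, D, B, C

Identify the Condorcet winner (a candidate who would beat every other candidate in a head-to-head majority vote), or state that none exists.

No Condorcet winner

Head-to-head results (30 voters total):
A vs B: B wins 20–10.
A vs C: A wins 16–14.
A vs D: A wins 22–8.
B vs C: B wins 25–5.
B vs D: D wins 18–12.
C vs D: D wins 18–12.
No candidate beats all others: A beats D beats B beats A, a majority cycle.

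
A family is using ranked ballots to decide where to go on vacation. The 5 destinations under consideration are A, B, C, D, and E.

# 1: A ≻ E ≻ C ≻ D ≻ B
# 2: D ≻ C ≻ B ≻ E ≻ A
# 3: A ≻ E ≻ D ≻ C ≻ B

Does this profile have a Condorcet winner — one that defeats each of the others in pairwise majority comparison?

Yes

Head-to-head results (3 voters total):
A vs B: A wins 2–1.
A vs C: A wins 2–1.
A vs D: A wins 2–1.
A vs E: A wins 2–1.
B vs C: C wins 3–0.
B vs D: D wins 3–0.
B vs E: E wins 2–1.
C vs D: D wins 2–1.
C vs E: E wins 2–1.
D vs E: E wins 2–1.
A beats each rival — B (2–1), C (2–1), D (2–1), E (2–1) — so A is the Condorcet winner.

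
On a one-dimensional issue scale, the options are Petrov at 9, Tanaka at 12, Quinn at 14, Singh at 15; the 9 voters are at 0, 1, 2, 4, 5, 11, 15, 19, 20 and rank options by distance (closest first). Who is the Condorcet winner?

With single-peaked preferences on a line, the Condorcet winner is the candidate closest to the median voter.
The median voter (position 5) is closest to Petrov at 9.
Check: Petrov vs Quinn — voters closer to Petrov: 6 of 9.

Petrov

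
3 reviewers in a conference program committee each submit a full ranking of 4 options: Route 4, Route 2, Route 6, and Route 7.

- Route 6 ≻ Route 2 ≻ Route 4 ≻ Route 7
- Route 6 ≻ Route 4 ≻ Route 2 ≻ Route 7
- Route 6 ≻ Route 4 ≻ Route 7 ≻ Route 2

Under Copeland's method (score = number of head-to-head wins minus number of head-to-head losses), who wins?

Route 6

Pairwise results:
  Route 4 vs Route 2: Route 4 wins 2–1.
  Route 4 vs Route 6: Route 6 wins 3–0.
  Route 4 vs Route 7: Route 4 wins 3–0.
  Route 2 vs Route 6: Route 6 wins 3–0.
  Route 2 vs Route 7: Route 2 wins 2–1.
  Route 6 vs Route 7: Route 6 wins 3–0.
Copeland scores (wins − losses):
  Route 4: 2 − 1 = 1
  Route 2: 1 − 2 = -1
  Route 6: 3 − 0 = 3
  Route 7: 0 − 3 = -3
Route 6 has the best Copeland score.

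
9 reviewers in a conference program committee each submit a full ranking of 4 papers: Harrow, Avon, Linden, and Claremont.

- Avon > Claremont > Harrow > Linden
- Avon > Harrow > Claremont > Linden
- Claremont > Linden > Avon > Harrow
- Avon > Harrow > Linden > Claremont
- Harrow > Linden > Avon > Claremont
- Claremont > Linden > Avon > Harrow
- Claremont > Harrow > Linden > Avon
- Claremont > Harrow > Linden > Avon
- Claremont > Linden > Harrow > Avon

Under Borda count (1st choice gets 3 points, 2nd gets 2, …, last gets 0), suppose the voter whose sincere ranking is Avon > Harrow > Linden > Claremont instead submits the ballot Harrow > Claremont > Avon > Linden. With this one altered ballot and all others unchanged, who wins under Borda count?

Borda totals with the altered ballot: Harrow 14, Avon 10, Linden 10, Claremont 20.
The winner is unchanged: still Claremont.

Claremont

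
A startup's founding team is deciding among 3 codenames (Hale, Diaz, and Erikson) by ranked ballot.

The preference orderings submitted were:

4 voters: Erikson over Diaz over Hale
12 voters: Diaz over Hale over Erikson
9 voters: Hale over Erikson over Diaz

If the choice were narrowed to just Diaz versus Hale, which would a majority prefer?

Ballots ranking Diaz above Hale: 4+12 = 16.
Ballots ranking Hale above Diaz: 9.
Diaz wins the head-to-head, 16–9.

Diaz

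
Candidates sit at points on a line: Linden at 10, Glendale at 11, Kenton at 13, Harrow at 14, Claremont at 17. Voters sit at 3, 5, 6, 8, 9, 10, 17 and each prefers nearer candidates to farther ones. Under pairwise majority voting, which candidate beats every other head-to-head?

Linden

With single-peaked preferences on a line, the Condorcet winner is the candidate closest to the median voter.
The median voter (position 8) is closest to Linden at 10.
Check: Linden vs Glendale — voters closer to Linden: 6 of 7.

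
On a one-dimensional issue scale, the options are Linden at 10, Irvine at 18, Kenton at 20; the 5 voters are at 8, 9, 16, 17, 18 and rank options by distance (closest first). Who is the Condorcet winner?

Irvine

With single-peaked preferences on a line, the Condorcet winner is the candidate closest to the median voter.
The median voter (position 16) is closest to Irvine at 18.
Check: Irvine vs Kenton — voters closer to Irvine: 5 of 5.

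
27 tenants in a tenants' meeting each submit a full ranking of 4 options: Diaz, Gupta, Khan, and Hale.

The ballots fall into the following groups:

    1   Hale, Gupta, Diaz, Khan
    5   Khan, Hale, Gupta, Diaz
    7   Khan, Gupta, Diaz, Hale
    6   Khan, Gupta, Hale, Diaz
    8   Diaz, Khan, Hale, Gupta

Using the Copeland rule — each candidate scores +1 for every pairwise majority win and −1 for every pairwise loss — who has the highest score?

Khan

Pairwise results:
  Diaz vs Gupta: Gupta wins 19–8.
  Diaz vs Khan: Khan wins 18–9.
  Diaz vs Hale: Diaz wins 15–12.
  Gupta vs Khan: Khan wins 26–1.
  Gupta vs Hale: Hale wins 14–13.
  Khan vs Hale: Khan wins 26–1.
Copeland scores (wins − losses):
  Diaz: 1 − 2 = -1
  Gupta: 1 − 2 = -1
  Khan: 3 − 0 = 3
  Hale: 1 − 2 = -1
Khan has the best Copeland score.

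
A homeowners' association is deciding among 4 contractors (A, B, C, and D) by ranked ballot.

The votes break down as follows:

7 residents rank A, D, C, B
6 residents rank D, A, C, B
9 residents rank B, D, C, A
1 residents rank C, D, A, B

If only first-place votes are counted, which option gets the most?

B

First-place vote totals:
  A: 7
  B: 9
  C: 1
  D: 6
B has the most first-place votes.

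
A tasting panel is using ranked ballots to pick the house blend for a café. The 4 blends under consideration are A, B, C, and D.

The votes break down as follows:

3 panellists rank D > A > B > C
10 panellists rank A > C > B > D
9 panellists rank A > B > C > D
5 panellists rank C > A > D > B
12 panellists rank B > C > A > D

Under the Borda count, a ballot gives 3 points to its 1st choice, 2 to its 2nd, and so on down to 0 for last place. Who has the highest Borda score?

Borda scores:
  A: 3·2 + 10·3 + 9·3 + 5·2 + 12·1 = 85
  B: 3·1 + 10·1 + 9·2 + 5·0 + 12·3 = 67
  C: 3·0 + 10·2 + 9·1 + 5·3 + 12·2 = 68
  D: 3·3 + 10·0 + 9·0 + 5·1 + 12·0 = 14
A has the highest total.

A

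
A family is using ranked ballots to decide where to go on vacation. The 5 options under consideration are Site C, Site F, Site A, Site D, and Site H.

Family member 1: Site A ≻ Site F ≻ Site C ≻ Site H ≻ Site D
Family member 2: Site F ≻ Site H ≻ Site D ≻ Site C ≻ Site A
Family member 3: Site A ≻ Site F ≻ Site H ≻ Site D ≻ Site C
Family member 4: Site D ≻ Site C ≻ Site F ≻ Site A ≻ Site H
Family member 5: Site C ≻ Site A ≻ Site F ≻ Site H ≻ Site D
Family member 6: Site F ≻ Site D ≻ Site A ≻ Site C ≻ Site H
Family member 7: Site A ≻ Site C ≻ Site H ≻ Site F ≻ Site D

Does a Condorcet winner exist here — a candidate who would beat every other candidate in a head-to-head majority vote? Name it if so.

Site A

Head-to-head results (7 voters total):
Site C vs Site F: Site F wins 4–3.
Site C vs Site A: Site A wins 4–3.
Site C vs Site D: Site D wins 4–3.
Site C vs Site H: Site C wins 5–2.
Site F vs Site A: Site A wins 4–3.
Site F vs Site D: Site F wins 6–1.
Site F vs Site H: Site F wins 6–1.
Site A vs Site D: Site A wins 4–3.
Site A vs Site H: Site A wins 6–1.
Site D vs Site H: Site H wins 5–2.
Site A beats each rival — Site C (4–3), Site F (4–3), Site D (4–3), Site H (6–1) — so Site A is the Condorcet winner.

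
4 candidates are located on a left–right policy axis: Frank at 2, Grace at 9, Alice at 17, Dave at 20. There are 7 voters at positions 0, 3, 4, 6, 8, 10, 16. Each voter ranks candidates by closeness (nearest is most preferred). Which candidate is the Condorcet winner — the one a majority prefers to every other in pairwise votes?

With single-peaked preferences on a line, the Condorcet winner is the candidate closest to the median voter.
The median voter (position 6) is closest to Grace at 9.
Check: Grace vs Frank — voters closer to Grace: 4 of 7.

Grace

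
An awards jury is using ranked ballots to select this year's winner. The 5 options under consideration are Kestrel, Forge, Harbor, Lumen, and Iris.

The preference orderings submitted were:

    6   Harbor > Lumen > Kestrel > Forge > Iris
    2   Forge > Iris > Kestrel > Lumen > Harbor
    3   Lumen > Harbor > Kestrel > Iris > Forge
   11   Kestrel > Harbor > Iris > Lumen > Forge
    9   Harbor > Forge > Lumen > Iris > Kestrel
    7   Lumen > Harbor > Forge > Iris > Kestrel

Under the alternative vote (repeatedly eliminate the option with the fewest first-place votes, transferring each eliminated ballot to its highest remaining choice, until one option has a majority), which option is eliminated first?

Iris

Round 1: Harbor 15, Kestrel 11, Lumen 10, Forge 2, Iris 0. Iris has the fewest and is eliminated.
Round 2: Harbor 15, Kestrel 11, Lumen 10, Forge 2. Forge has the fewest and is eliminated.
Round 3: Harbor 15, Kestrel 13, Lumen 10. Lumen has the fewest and is eliminated.
Round 4: Harbor 25, Kestrel 13. Harbor has a majority.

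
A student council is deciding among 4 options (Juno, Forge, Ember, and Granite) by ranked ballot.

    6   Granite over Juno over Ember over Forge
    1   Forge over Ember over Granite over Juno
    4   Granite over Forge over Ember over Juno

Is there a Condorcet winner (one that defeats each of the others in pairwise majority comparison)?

Head-to-head results (11 voters total):
Juno vs Forge: Juno wins 6–5.
Juno vs Ember: Juno wins 6–5.
Juno vs Granite: Granite wins 11–0.
Forge vs Ember: Ember wins 6–5.
Forge vs Granite: Granite wins 10–1.
Ember vs Granite: Granite wins 10–1.
Granite beats each rival — Juno (11–0), Forge (10–1), Ember (10–1) — so Granite is the Condorcet winner.

Yes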